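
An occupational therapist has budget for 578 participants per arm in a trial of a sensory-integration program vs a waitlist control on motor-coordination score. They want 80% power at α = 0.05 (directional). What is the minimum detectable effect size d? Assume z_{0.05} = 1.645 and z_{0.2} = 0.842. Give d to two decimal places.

d_min ≈ 0.15

For two independent groups of n = 578 each: d_min = (z_{α} + z_β)·√(2/n).
z-sum = 1.645 + 0.842 = 2.487.
d_min = 2.487 × √(2/578) = 2.487 × 0.0588 = 0.146.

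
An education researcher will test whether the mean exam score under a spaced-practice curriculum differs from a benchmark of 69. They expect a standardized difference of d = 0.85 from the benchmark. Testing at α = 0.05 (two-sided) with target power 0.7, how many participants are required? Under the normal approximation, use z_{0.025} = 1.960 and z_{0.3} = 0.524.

n = 9

For a one-sample test: n = ((z_{α/2} + z_β) / d)².
z_{α/2} + z_β = 1.960 + 0.524 = 2.484.
n = (2.484 / 0.85)² = 2.922² = 8.54.
Round up.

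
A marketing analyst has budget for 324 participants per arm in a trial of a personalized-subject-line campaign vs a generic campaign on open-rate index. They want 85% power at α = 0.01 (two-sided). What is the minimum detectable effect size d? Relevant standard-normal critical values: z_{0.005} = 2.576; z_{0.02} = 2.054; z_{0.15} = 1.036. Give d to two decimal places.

d_min ≈ 0.28

For two independent groups of n = 324 each: d_min = (z_{α/2} + z_β)·√(2/n).
z-sum = 2.576 + 1.036 = 3.612.
d_min = 3.612 × √(2/324) = 3.612 × 0.0786 = 0.284.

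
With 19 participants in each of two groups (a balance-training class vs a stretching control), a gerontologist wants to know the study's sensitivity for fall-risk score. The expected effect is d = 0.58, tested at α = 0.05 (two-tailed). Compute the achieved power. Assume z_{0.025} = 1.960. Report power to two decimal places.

power ≈ 0.43

For two equal groups, power = Φ(d·√(n/2) − z_{α/2}).
d·√(n/2) = 0.58 × √(19/2) = 0.58 × 3.082 = 1.788.
z_β = 1.788 − 1.960 = -0.172.
Power = Φ(-0.172) = 0.432.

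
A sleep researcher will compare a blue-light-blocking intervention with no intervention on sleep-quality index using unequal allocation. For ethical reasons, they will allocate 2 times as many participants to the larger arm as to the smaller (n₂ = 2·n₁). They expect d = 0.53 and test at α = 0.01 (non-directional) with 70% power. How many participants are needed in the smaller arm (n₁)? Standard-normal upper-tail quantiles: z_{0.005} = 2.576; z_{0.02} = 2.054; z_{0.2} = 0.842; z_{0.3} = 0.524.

n₁ = 52

With allocation ratio k = n₂/n₁ = 2, Var(x̄₁−x̄₂) = σ²(1/n₁ + 1/(k·n₁)) = σ²·(k+1)/(k·n₁).
So n₁ = (1 + 1/k)·((z_{α/2} + z_β)/d)² = 1.500 × (3.100/0.53)².
n₁ = 1.500 × 34.21 = 51.3.
Round up: n₁ = 52, giving n₂ = 2 × 52 = 104.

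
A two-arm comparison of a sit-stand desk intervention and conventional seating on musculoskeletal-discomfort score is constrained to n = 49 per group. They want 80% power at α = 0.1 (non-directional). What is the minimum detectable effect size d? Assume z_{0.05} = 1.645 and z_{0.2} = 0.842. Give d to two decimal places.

d_min ≈ 0.50

For two independent groups of n = 49 each: d_min = (z_{α/2} + z_β)·√(2/n).
z-sum = 1.645 + 0.842 = 2.487.
d_min = 2.487 × √(2/49) = 2.487 × 0.2020 = 0.502.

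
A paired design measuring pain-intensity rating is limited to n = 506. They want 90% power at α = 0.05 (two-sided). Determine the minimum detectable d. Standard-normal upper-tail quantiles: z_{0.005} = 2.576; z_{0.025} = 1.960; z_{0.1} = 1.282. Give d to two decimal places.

For a single sample (or paired design) of n = 506: d_min = (z_{α/2} + z_β)/√n.
z-sum = 1.960 + 1.282 = 3.242.
d_min = 3.242 / √506 = 3.242 / 22.494 = 0.144.

d_min ≈ 0.14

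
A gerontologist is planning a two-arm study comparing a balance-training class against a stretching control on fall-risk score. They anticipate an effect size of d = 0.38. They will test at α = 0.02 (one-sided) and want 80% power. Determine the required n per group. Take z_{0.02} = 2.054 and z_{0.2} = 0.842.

For two independent groups with equal n: n = 2·((z_{α} + z_β) / d)².
z_{α} + z_β = 2.054 + 0.842 = 2.896.
n = 2 × (2.896 / 0.38)² = 2 × 7.621² = 2 × 58.08 = 116.2.
Round up to the next whole participant.

n = 117 per group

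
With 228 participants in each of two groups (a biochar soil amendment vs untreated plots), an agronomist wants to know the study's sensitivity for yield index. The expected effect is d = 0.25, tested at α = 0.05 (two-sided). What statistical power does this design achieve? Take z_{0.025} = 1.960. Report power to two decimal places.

For two equal groups, power = Φ(d·√(n/2) − z_{α/2}).
d·√(n/2) = 0.25 × √(228/2) = 0.25 × 10.677 = 2.669.
z_β = 2.669 − 1.960 = 0.709.
Power = Φ(0.709) = 0.761.

power ≈ 0.76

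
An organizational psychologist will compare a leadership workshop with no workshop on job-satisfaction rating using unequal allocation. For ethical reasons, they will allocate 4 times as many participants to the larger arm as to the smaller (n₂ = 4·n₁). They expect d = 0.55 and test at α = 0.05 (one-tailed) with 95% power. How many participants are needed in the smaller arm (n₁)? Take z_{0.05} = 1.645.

n₁ = 45

With allocation ratio k = n₂/n₁ = 4, Var(x̄₁−x̄₂) = σ²(1/n₁ + 1/(k·n₁)) = σ²·(k+1)/(k·n₁).
So n₁ = (1 + 1/k)·((z_{α} + z_β)/d)² = 1.250 × (3.290/0.55)².
n₁ = 1.250 × 35.78 = 44.7.
Round up: n₁ = 45, giving n₂ = 4 × 45 = 180.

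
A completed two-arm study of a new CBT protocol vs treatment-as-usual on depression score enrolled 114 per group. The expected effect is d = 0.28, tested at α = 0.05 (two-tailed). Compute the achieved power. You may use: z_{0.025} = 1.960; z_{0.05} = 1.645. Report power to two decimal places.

power ≈ 0.56

For two equal groups, power = Φ(d·√(n/2) − z_{α/2}).
d·√(n/2) = 0.28 × √(114/2) = 0.28 × 7.550 = 2.114.
z_β = 2.114 − 1.960 = 0.154.
Power = Φ(0.154) = 0.561.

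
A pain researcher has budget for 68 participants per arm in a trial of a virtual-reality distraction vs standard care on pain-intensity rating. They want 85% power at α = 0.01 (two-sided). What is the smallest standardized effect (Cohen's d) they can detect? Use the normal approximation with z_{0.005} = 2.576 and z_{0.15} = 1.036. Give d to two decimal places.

For two independent groups of n = 68 each: d_min = (z_{α/2} + z_β)·√(2/n).
z-sum = 2.576 + 1.036 = 3.612.
d_min = 3.612 × √(2/68) = 3.612 × 0.1715 = 0.619.

d_min ≈ 0.62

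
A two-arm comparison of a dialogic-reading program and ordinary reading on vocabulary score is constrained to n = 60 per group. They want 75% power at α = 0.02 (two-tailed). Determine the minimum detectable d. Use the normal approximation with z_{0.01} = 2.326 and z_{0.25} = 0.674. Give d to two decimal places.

For two independent groups of n = 60 each: d_min = (z_{α/2} + z_β)·√(2/n).
z-sum = 2.326 + 0.674 = 3.000.
d_min = 3.000 × √(2/60) = 3.000 × 0.1826 = 0.548.

d_min ≈ 0.55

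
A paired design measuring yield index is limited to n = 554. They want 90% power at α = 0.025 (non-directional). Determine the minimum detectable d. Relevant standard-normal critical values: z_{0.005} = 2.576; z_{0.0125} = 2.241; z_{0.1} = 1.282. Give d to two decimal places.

d_min ≈ 0.15

For a single sample (or paired design) of n = 554: d_min = (z_{α/2} + z_β)/√n.
z-sum = 2.241 + 1.282 = 3.523.
d_min = 3.523 / √554 = 3.523 / 23.537 = 0.150.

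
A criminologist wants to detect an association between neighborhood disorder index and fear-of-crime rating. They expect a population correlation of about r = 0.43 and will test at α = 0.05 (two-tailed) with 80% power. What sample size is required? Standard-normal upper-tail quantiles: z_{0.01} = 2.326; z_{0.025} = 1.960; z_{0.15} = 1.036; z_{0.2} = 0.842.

Fisher's z: C = ½·ln((1+r)/(1−r)) = ½·ln(2.5088) = 0.4599.
n = ((z_{α/2} + z_β)/C)² + 3.
(1.960 + 0.842) / 0.4599 = 2.802 / 0.4599 = 6.093.
n = 6.093² + 3 = 37.12 + 3 = 40.1.
Round up.

n = 41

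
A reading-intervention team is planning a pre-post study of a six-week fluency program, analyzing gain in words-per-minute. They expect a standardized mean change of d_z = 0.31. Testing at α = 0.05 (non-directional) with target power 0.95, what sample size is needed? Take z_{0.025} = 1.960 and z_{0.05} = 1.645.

For a paired (one-sample on differences) test: n = ((z_{α/2} + z_β) / d)².
z_{α/2} + z_β = 1.960 + 1.645 = 3.605.
n = (3.605 / 0.31)² = 11.629² = 135.23.
Round up.

n = 136 pairs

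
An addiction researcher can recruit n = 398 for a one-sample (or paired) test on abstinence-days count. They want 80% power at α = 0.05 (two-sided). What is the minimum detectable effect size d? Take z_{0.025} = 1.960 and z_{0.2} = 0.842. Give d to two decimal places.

d_min ≈ 0.14

For a single sample (or paired design) of n = 398: d_min = (z_{α/2} + z_β)/√n.
z-sum = 1.960 + 0.842 = 2.802.
d_min = 2.802 / √398 = 2.802 / 19.950 = 0.140.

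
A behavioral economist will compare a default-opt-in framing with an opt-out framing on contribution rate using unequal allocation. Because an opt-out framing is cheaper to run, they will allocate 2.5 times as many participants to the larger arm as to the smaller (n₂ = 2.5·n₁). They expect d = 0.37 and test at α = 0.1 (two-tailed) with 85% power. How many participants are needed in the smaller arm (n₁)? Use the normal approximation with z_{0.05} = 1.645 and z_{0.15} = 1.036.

n₁ = 74

With allocation ratio k = n₂/n₁ = 2.5, Var(x̄₁−x̄₂) = σ²(1/n₁ + 1/(k·n₁)) = σ²·(k+1)/(k·n₁).
So n₁ = (1 + 1/k)·((z_{α/2} + z_β)/d)² = 1.400 × (2.681/0.37)².
n₁ = 1.400 × 52.50 = 73.5.
Round up: n₁ = 74, giving n₂ = 2.5 × 74 = 185.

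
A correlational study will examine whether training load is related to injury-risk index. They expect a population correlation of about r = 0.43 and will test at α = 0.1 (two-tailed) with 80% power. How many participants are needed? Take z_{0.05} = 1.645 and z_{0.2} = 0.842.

Fisher's z: C = ½·ln((1+r)/(1−r)) = ½·ln(2.5088) = 0.4599.
n = ((z_{α/2} + z_β)/C)² + 3.
(1.645 + 0.842) / 0.4599 = 2.487 / 0.4599 = 5.408.
n = 5.408² + 3 = 29.24 + 3 = 32.2.
Round up.

n = 33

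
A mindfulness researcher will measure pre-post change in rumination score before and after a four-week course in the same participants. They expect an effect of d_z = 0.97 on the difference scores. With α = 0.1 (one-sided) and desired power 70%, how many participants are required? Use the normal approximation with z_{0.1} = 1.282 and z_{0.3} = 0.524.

n = 4 pairs

For a paired (one-sample on differences) test: n = ((z_{α} + z_β) / d)².
z_{α} + z_β = 1.282 + 0.524 = 1.806.
n = (1.806 / 0.97)² = 1.862² = 3.47.
Round up.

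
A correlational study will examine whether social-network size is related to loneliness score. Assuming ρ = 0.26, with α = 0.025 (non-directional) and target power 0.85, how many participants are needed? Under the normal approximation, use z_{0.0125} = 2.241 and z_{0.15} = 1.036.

n = 155

Fisher's z: C = ½·ln((1+r)/(1−r)) = ½·ln(1.7027) = 0.2661.
n = ((z_{α/2} + z_β)/C)² + 3.
(2.241 + 1.036) / 0.2661 = 3.277 / 0.2661 = 12.315.
n = 12.315² + 3 = 151.66 + 3 = 154.7.
Round up.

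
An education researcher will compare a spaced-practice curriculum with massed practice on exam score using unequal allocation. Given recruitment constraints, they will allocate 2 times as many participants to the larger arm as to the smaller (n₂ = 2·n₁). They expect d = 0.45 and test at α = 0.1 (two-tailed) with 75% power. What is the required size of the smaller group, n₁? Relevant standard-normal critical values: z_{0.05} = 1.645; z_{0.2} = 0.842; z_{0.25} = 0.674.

n₁ = 40

With allocation ratio k = n₂/n₁ = 2, Var(x̄₁−x̄₂) = σ²(1/n₁ + 1/(k·n₁)) = σ²·(k+1)/(k·n₁).
So n₁ = (1 + 1/k)·((z_{α/2} + z_β)/d)² = 1.500 × (2.319/0.45)².
n₁ = 1.500 × 26.56 = 39.8.
Round up: n₁ = 40, giving n₂ = 2 × 40 = 80.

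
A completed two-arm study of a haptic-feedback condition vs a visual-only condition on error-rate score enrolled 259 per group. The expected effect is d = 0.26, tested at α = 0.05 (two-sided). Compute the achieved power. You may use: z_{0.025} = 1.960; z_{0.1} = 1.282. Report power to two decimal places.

For two equal groups, power = Φ(d·√(n/2) − z_{α/2}).
d·√(n/2) = 0.26 × √(259/2) = 0.26 × 11.380 = 2.959.
z_β = 2.959 − 1.960 = 0.999.
Power = Φ(0.999) = 0.841.

power ≈ 0.84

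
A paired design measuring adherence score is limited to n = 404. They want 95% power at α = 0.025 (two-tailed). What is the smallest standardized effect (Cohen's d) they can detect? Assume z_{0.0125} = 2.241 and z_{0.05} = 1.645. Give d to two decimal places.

For a single sample (or paired design) of n = 404: d_min = (z_{α/2} + z_β)/√n.
z-sum = 2.241 + 1.645 = 3.886.
d_min = 3.886 / √404 = 3.886 / 20.100 = 0.193.

d_min ≈ 0.19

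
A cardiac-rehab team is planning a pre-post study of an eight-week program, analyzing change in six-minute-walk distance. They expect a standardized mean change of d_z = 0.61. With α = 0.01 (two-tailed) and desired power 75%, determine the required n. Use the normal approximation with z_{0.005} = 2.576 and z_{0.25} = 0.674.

For a paired (one-sample on differences) test: n = ((z_{α/2} + z_β) / d)².
z_{α/2} + z_β = 2.576 + 0.674 = 3.250.
n = (3.250 / 0.61)² = 5.328² = 28.39.
Round up.

n = 29 pairs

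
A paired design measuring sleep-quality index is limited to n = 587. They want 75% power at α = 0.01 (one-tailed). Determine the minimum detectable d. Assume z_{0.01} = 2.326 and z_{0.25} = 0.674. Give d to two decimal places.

d_min ≈ 0.12

For a single sample (or paired design) of n = 587: d_min = (z_{α} + z_β)/√n.
z-sum = 2.326 + 0.674 = 3.000.
d_min = 3.000 / √587 = 3.000 / 24.228 = 0.124.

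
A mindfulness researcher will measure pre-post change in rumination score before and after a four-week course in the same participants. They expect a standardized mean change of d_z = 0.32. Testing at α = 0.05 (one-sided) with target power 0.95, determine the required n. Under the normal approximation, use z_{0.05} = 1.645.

For a paired (one-sample on differences) test: n = ((z_{α} + z_β) / d)².
z_{α} + z_β = 1.645 + 1.645 = 3.290.
n = (3.290 / 0.32)² = 10.281² = 105.70.
Round up.

n = 106 pairs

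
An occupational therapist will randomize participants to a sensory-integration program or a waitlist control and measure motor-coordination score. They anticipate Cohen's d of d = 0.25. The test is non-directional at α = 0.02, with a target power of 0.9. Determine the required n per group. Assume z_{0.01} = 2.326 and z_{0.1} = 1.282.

n = 417 per group

For two independent groups with equal n: n = 2·((z_{α/2} + z_β) / d)².
z_{α/2} + z_β = 2.326 + 1.282 = 3.608.
n = 2 × (3.608 / 0.25)² = 2 × 14.432² = 2 × 208.28 = 416.6.
Round up to the next whole participant.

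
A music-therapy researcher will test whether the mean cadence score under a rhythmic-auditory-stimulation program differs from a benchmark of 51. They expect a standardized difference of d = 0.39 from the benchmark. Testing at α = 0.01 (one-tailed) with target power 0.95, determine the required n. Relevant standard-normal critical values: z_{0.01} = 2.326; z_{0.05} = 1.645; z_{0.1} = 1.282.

n = 104

For a one-sample test: n = ((z_{α} + z_β) / d)².
z_{α} + z_β = 2.326 + 1.645 = 3.971.
n = (3.971 / 0.39)² = 10.182² = 103.67.
Round up.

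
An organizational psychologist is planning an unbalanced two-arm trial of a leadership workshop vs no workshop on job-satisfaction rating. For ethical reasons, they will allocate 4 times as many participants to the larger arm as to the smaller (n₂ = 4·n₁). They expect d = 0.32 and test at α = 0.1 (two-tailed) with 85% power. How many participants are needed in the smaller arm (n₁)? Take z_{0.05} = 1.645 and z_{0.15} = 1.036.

With allocation ratio k = n₂/n₁ = 4, Var(x̄₁−x̄₂) = σ²(1/n₁ + 1/(k·n₁)) = σ²·(k+1)/(k·n₁).
So n₁ = (1 + 1/k)·((z_{α/2} + z_β)/d)² = 1.250 × (2.681/0.32)².
n₁ = 1.250 × 70.19 = 87.7.
Round up: n₁ = 88, giving n₂ = 4 × 88 = 352.

n₁ = 88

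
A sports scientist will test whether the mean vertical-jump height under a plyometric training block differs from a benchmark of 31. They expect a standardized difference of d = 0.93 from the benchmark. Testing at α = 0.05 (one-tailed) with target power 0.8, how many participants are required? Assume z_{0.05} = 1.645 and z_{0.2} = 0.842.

n = 8

For a one-sample test: n = ((z_{α} + z_β) / d)².
z_{α} + z_β = 1.645 + 0.842 = 2.487.
n = (2.487 / 0.93)² = 2.674² = 7.15.
Round up.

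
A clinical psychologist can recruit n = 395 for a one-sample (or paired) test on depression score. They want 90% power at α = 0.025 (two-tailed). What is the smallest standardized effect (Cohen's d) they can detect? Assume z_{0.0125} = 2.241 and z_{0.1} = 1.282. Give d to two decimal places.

For a single sample (or paired design) of n = 395: d_min = (z_{α/2} + z_β)/√n.
z-sum = 2.241 + 1.282 = 3.523.
d_min = 3.523 / √395 = 3.523 / 19.875 = 0.177.

d_min ≈ 0.18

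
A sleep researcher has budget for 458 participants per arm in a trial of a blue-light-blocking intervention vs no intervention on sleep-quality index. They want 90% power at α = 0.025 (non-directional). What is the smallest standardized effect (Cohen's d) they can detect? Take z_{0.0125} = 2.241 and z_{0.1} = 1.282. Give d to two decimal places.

For two independent groups of n = 458 each: d_min = (z_{α/2} + z_β)·√(2/n).
z-sum = 2.241 + 1.282 = 3.523.
d_min = 3.523 × √(2/458) = 3.523 × 0.0661 = 0.233.

d_min ≈ 0.23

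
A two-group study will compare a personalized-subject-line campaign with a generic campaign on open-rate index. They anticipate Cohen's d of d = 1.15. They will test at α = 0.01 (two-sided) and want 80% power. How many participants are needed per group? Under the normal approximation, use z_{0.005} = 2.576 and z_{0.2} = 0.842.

For two independent groups with equal n: n = 2·((z_{α/2} + z_β) / d)².
z_{α/2} + z_β = 2.576 + 0.842 = 3.418.
n = 2 × (3.418 / 1.15)² = 2 × 2.972² = 2 × 8.83 = 17.7.
Round up to the next whole participant.

n = 18 per group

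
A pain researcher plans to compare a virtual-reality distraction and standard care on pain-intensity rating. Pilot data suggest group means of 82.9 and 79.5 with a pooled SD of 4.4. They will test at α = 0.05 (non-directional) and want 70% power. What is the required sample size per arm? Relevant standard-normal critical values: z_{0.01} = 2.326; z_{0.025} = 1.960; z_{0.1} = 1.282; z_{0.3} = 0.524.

n = 21 per group

Cohen's d = |M₁ − M₂| / SD_pooled = |82.9 − 79.5| / 4.4 = 3.4 / 4.4 = 0.773.
For two independent groups with equal n: n = 2·((z_{α/2} + z_β) / d)².
z_{α/2} + z_β = 1.960 + 0.524 = 2.484.
n = 2 × (2.484 / 0.773)² = 2 × 3.213² = 2 × 10.33 = 20.7.
Round up to the next whole participant.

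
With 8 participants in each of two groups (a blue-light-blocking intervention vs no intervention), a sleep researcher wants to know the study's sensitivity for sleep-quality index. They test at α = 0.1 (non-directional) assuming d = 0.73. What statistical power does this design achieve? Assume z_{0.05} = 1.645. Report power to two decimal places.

For two equal groups, power = Φ(d·√(n/2) − z_{α/2}).
d·√(n/2) = 0.73 × √(8/2) = 0.73 × 2.000 = 1.460.
z_β = 1.460 − 1.645 = -0.185.
Power = Φ(-0.185) = 0.427.

power ≈ 0.43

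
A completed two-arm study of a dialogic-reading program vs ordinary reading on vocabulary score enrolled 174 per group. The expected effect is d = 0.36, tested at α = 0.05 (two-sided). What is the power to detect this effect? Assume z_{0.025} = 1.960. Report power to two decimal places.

For two equal groups, power = Φ(d·√(n/2) − z_{α/2}).
d·√(n/2) = 0.36 × √(174/2) = 0.36 × 9.327 = 3.358.
z_β = 3.358 − 1.960 = 1.398.
Power = Φ(1.398) = 0.919.

power ≈ 0.92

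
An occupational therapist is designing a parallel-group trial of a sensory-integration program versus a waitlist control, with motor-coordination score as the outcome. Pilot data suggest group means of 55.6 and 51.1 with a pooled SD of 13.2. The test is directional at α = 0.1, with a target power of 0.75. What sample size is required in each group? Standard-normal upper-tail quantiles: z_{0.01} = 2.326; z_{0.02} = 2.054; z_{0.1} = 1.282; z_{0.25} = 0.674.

n = 66 per group

Cohen's d = |M₁ − M₂| / SD_pooled = |55.6 − 51.1| / 13.2 = 4.5 / 13.2 = 0.341.
For two independent groups with equal n: n = 2·((z_{α} + z_β) / d)².
z_{α} + z_β = 1.282 + 0.674 = 1.956.
n = 2 × (1.956 / 0.341)² = 2 × 5.736² = 2 × 32.90 = 65.8.
Round up to the next whole participant.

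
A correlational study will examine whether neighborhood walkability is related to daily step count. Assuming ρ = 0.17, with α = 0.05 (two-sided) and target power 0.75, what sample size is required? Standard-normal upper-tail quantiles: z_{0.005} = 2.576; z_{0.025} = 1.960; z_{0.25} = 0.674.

Fisher's z: C = ½·ln((1+r)/(1−r)) = ½·ln(1.4096) = 0.1717.
n = ((z_{α/2} + z_β)/C)² + 3.
(1.960 + 0.674) / 0.1717 = 2.634 / 0.1717 = 15.341.
n = 15.341² + 3 = 235.34 + 3 = 238.3.
Round up.

n = 239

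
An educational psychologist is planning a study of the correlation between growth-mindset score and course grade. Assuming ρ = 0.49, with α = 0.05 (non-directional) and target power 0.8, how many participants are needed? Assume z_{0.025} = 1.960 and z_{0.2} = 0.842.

Fisher's z: C = ½·ln((1+r)/(1−r)) = ½·ln(2.9216) = 0.5361.
n = ((z_{α/2} + z_β)/C)² + 3.
(1.960 + 0.842) / 0.5361 = 2.802 / 0.5361 = 5.227.
n = 5.227² + 3 = 27.32 + 3 = 30.3.
Round up.

n = 31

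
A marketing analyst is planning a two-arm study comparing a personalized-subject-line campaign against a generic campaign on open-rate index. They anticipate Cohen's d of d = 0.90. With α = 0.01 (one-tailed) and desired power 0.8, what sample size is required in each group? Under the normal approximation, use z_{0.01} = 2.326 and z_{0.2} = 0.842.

n = 25 per group

For two independent groups with equal n: n = 2·((z_{α} + z_β) / d)².
z_{α} + z_β = 2.326 + 0.842 = 3.168.
n = 2 × (3.168 / 0.90)² = 2 × 3.520² = 2 × 12.39 = 24.8.
Round up to the next whole participant.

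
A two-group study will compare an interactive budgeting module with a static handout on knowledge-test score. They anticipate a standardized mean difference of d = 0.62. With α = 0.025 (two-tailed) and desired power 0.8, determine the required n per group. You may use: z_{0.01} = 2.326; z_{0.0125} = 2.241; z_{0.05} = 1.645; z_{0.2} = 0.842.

n = 50 per group

For two independent groups with equal n: n = 2·((z_{α/2} + z_β) / d)².
z_{α/2} + z_β = 2.241 + 0.842 = 3.083.
n = 2 × (3.083 / 0.62)² = 2 × 4.973² = 2 × 24.73 = 49.5.
Round up to the next whole participant.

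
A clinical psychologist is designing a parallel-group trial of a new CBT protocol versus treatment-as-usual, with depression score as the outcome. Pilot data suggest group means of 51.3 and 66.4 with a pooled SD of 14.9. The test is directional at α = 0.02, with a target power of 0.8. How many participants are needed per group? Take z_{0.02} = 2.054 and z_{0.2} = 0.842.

n = 17 per group

Cohen's d = |M₁ − M₂| / SD_pooled = |51.3 − 66.4| / 14.9 = 15.1 / 14.9 = 1.013.
For two independent groups with equal n: n = 2·((z_{α} + z_β) / d)².
z_{α} + z_β = 2.054 + 0.842 = 2.896.
n = 2 × (2.896 / 1.013)² = 2 × 2.859² = 2 × 8.17 = 16.3.
Round up to the next whole participant.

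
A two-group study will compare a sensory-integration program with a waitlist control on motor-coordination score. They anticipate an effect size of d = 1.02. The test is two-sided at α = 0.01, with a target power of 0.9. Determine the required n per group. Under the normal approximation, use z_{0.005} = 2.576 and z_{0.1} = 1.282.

For two independent groups with equal n: n = 2·((z_{α/2} + z_β) / d)².
z_{α/2} + z_β = 2.576 + 1.282 = 3.858.
n = 2 × (3.858 / 1.02)² = 2 × 3.782² = 2 × 14.31 = 28.6.
Round up to the next whole participant.

n = 29 per group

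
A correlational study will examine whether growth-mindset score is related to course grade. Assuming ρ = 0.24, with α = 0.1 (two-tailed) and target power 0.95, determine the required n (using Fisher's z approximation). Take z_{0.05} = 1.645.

n = 184

Fisher's z: C = ½·ln((1+r)/(1−r)) = ½·ln(1.6316) = 0.2448.
n = ((z_{α/2} + z_β)/C)² + 3.
(1.645 + 1.645) / 0.2448 = 3.290 / 0.2448 = 13.440.
n = 13.440² + 3 = 180.62 + 3 = 183.6.
Round up.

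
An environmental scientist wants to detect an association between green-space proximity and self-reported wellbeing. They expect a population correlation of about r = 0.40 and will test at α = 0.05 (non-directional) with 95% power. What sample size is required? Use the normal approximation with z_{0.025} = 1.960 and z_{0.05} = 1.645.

Fisher's z: C = ½·ln((1+r)/(1−r)) = ½·ln(2.3333) = 0.4236.
n = ((z_{α/2} + z_β)/C)² + 3.
(1.960 + 1.645) / 0.4236 = 3.605 / 0.4236 = 8.510.
n = 8.510² + 3 = 72.43 + 3 = 75.4.
Round up.

n = 76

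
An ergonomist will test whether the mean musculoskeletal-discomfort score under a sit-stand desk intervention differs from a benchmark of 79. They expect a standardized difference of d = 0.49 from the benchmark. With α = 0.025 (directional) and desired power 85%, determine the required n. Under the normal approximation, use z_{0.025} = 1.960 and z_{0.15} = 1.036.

n = 38

For a one-sample test: n = ((z_{α} + z_β) / d)².
z_{α} + z_β = 1.960 + 1.036 = 2.996.
n = (2.996 / 0.49)² = 6.114² = 37.38.
Round up.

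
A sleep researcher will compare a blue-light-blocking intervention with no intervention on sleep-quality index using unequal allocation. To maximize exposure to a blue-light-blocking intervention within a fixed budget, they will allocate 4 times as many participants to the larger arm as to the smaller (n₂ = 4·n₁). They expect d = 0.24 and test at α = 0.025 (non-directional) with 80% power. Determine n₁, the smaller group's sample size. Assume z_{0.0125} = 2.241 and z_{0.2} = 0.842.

n₁ = 207

With allocation ratio k = n₂/n₁ = 4, Var(x̄₁−x̄₂) = σ²(1/n₁ + 1/(k·n₁)) = σ²·(k+1)/(k·n₁).
So n₁ = (1 + 1/k)·((z_{α/2} + z_β)/d)² = 1.250 × (3.083/0.24)².
n₁ = 1.250 × 165.02 = 206.3.
Round up: n₁ = 207, giving n₂ = 4 × 207 = 828.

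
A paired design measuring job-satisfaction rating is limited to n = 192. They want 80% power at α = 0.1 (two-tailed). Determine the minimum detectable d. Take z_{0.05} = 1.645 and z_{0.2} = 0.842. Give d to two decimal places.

d_min ≈ 0.18

For a single sample (or paired design) of n = 192: d_min = (z_{α/2} + z_β)/√n.
z-sum = 1.645 + 0.842 = 2.487.
d_min = 2.487 / √192 = 2.487 / 13.856 = 0.179.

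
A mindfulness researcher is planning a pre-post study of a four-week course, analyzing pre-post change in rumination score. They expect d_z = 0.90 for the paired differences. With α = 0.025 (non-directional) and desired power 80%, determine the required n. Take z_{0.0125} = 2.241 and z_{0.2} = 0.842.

n = 12 pairs

For a paired (one-sample on differences) test: n = ((z_{α/2} + z_β) / d)².
z_{α/2} + z_β = 2.241 + 0.842 = 3.083.
n = (3.083 / 0.90)² = 3.426² = 11.73.
Round up.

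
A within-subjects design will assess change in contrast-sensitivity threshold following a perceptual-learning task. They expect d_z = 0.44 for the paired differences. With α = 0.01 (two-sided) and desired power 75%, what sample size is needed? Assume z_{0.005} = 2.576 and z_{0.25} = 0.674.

n = 55 pairs

For a paired (one-sample on differences) test: n = ((z_{α/2} + z_β) / d)².
z_{α/2} + z_β = 2.576 + 0.674 = 3.250.
n = (3.250 / 0.44)² = 7.386² = 54.56.
Round up.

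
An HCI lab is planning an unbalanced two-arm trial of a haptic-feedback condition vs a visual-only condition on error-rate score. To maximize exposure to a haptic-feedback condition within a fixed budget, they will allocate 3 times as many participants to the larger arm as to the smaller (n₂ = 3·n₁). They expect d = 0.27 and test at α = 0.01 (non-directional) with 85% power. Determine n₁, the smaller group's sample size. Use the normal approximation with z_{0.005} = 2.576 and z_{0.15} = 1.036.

n₁ = 239

With allocation ratio k = n₂/n₁ = 3, Var(x̄₁−x̄₂) = σ²(1/n₁ + 1/(k·n₁)) = σ²·(k+1)/(k·n₁).
So n₁ = (1 + 1/k)·((z_{α/2} + z_β)/d)² = 1.333 × (3.612/0.27)².
n₁ = 1.333 × 178.96 = 238.6.
Round up: n₁ = 239, giving n₂ = 3 × 239 = 717.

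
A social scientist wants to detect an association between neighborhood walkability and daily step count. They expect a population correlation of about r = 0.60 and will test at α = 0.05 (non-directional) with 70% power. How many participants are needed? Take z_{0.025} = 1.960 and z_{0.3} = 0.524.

n = 16

Fisher's z: C = ½·ln((1+r)/(1−r)) = ½·ln(4.0000) = 0.6931.
n = ((z_{α/2} + z_β)/C)² + 3.
(1.960 + 0.524) / 0.6931 = 2.484 / 0.6931 = 3.584.
n = 3.584² + 3 = 12.84 + 3 = 15.8.
Round up.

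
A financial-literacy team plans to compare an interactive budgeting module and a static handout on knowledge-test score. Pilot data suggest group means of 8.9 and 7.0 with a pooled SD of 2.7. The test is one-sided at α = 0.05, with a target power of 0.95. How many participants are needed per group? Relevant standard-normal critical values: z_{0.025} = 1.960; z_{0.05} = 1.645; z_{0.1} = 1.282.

n = 44 per group

Cohen's d = |M₁ − M₂| / SD_pooled = |8.9 − 7.0| / 2.7 = 1.9 / 2.7 = 0.704.
For two independent groups with equal n: n = 2·((z_{α} + z_β) / d)².
z_{α} + z_β = 1.645 + 1.645 = 3.290.
n = 2 × (3.290 / 0.704)² = 2 × 4.673² = 2 × 21.84 = 43.7.
Round up to the next whole participant.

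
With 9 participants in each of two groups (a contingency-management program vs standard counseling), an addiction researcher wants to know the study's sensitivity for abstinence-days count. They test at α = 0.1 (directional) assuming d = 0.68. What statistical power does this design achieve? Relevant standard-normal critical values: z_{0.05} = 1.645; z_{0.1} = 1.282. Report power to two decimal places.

For two equal groups, power = Φ(d·√(n/2) − z_{α}).
d·√(n/2) = 0.68 × √(9/2) = 0.68 × 2.121 = 1.442.
z_β = 1.442 − 1.282 = 0.160.
Power = Φ(0.160) = 0.564.

power ≈ 0.56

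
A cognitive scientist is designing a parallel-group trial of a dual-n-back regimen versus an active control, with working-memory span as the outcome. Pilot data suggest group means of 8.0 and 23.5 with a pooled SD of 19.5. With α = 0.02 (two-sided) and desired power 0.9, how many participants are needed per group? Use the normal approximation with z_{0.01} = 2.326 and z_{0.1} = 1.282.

n = 42 per group

Cohen's d = |M₁ − M₂| / SD_pooled = |8.0 − 23.5| / 19.5 = 15.5 / 19.5 = 0.795.
For two independent groups with equal n: n = 2·((z_{α/2} + z_β) / d)².
z_{α/2} + z_β = 2.326 + 1.282 = 3.608.
n = 2 × (3.608 / 0.795)² = 2 × 4.538² = 2 × 20.60 = 41.2.
Round up to the next whole participant.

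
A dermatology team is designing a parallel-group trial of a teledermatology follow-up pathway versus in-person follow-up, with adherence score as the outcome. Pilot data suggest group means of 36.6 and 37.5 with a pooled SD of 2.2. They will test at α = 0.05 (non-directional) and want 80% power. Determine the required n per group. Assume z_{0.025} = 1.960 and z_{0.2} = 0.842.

Cohen's d = |M₁ − M₂| / SD_pooled = |36.6 − 37.5| / 2.2 = 0.9 / 2.2 = 0.409.
For two independent groups with equal n: n = 2·((z_{α/2} + z_β) / d)².
z_{α/2} + z_β = 1.960 + 0.842 = 2.802.
n = 2 × (2.802 / 0.409)² = 2 × 6.851² = 2 × 46.93 = 93.9.
Round up to the next whole participant.

n = 94 per group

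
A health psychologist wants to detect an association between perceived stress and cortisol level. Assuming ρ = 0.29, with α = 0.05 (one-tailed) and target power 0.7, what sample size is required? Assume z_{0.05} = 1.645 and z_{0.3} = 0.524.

n = 56

Fisher's z: C = ½·ln((1+r)/(1−r)) = ½·ln(1.8169) = 0.2986.
n = ((z_{α} + z_β)/C)² + 3.
(1.645 + 0.524) / 0.2986 = 2.169 / 0.2986 = 7.264.
n = 7.264² + 3 = 52.76 + 3 = 55.8.
Round up.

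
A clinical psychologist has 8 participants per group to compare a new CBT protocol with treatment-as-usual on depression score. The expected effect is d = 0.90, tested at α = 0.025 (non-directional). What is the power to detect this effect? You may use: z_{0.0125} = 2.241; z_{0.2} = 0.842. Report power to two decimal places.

power ≈ 0.33

For two equal groups, power = Φ(d·√(n/2) − z_{α/2}).
d·√(n/2) = 0.90 × √(8/2) = 0.90 × 2.000 = 1.800.
z_β = 1.800 − 2.241 = -0.441.
Power = Φ(-0.441) = 0.330.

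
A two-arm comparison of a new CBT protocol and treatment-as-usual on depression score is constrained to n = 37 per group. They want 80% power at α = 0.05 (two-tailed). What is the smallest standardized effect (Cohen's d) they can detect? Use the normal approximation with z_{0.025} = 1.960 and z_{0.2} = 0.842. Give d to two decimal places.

For two independent groups of n = 37 each: d_min = (z_{α/2} + z_β)·√(2/n).
z-sum = 1.960 + 0.842 = 2.802.
d_min = 2.802 × √(2/37) = 2.802 × 0.2325 = 0.651.

d_min ≈ 0.65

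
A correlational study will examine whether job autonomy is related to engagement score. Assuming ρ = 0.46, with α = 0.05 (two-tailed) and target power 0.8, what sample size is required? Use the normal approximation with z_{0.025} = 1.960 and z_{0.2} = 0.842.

Fisher's z: C = ½·ln((1+r)/(1−r)) = ½·ln(2.7037) = 0.4973.
n = ((z_{α/2} + z_β)/C)² + 3.
(1.960 + 0.842) / 0.4973 = 2.802 / 0.4973 = 5.634.
n = 5.634² + 3 = 31.75 + 3 = 34.7.
Round up.

n = 35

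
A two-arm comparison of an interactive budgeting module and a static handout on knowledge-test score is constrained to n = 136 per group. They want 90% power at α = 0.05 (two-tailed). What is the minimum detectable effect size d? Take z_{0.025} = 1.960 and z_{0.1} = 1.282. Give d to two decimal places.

For two independent groups of n = 136 each: d_min = (z_{α/2} + z_β)·√(2/n).
z-sum = 1.960 + 1.282 = 3.242.
d_min = 3.242 × √(2/136) = 3.242 × 0.1213 = 0.393.

d_min ≈ 0.39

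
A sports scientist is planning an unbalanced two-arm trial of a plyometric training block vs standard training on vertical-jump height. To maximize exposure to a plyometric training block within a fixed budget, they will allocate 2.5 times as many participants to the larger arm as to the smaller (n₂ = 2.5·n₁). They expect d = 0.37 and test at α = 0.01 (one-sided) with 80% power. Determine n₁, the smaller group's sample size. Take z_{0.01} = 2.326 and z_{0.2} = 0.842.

With allocation ratio k = n₂/n₁ = 2.5, Var(x̄₁−x̄₂) = σ²(1/n₁ + 1/(k·n₁)) = σ²·(k+1)/(k·n₁).
So n₁ = (1 + 1/k)·((z_{α} + z_β)/d)² = 1.400 × (3.168/0.37)².
n₁ = 1.400 × 73.31 = 102.6.
Round up: n₁ = 103, giving n₂ = ⌈2.5 × 103⌉ = ⌈257.5⌉ = 258.

n₁ = 103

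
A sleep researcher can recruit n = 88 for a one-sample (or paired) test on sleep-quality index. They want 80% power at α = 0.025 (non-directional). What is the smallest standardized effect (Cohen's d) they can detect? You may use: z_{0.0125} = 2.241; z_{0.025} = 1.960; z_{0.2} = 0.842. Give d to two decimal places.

d_min ≈ 0.33

For a single sample (or paired design) of n = 88: d_min = (z_{α/2} + z_β)/√n.
z-sum = 2.241 + 0.842 = 3.083.
d_min = 3.083 / √88 = 3.083 / 9.381 = 0.329.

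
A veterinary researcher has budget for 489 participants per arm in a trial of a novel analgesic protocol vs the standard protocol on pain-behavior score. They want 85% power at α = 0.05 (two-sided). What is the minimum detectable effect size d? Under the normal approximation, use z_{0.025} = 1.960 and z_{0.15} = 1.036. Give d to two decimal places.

d_min ≈ 0.19

For two independent groups of n = 489 each: d_min = (z_{α/2} + z_β)·√(2/n).
z-sum = 1.960 + 1.036 = 2.996.
d_min = 2.996 × √(2/489) = 2.996 × 0.0640 = 0.192.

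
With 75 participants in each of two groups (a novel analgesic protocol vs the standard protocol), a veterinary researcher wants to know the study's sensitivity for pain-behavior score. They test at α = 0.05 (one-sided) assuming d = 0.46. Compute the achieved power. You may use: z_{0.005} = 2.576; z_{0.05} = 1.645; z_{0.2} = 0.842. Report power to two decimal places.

For two equal groups, power = Φ(d·√(n/2) − z_{α}).
d·√(n/2) = 0.46 × √(75/2) = 0.46 × 6.124 = 2.817.
z_β = 2.817 − 1.645 = 1.172.
Power = Φ(1.172) = 0.879.

power ≈ 0.88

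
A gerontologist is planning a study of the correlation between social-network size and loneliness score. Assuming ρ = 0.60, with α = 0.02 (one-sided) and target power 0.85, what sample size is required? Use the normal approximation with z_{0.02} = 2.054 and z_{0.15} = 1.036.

Fisher's z: C = ½·ln((1+r)/(1−r)) = ½·ln(4.0000) = 0.6931.
n = ((z_{α} + z_β)/C)² + 3.
(2.054 + 1.036) / 0.6931 = 3.090 / 0.6931 = 4.458.
n = 4.458² + 3 = 19.88 + 3 = 22.9.
Round up.

n = 23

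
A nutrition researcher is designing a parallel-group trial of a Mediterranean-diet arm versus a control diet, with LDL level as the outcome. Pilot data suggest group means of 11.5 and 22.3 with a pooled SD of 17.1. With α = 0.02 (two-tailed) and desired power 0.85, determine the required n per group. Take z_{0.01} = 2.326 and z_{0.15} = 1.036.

Cohen's d = |M₁ − M₂| / SD_pooled = |11.5 − 22.3| / 17.1 = 10.8 / 17.1 = 0.632.
For two independent groups with equal n: n = 2·((z_{α/2} + z_β) / d)².
z_{α/2} + z_β = 2.326 + 1.036 = 3.362.
n = 2 × (3.362 / 0.632)² = 2 × 5.320² = 2 × 28.30 = 56.6.
Round up to the next whole participant.

n = 57 per group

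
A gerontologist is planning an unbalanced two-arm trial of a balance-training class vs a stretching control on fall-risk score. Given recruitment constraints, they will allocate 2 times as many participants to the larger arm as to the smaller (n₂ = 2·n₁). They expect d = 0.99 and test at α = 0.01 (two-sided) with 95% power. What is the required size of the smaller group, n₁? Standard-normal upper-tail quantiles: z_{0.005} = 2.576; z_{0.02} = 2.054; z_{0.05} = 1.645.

With allocation ratio k = n₂/n₁ = 2, Var(x̄₁−x̄₂) = σ²(1/n₁ + 1/(k·n₁)) = σ²·(k+1)/(k·n₁).
So n₁ = (1 + 1/k)·((z_{α/2} + z_β)/d)² = 1.500 × (4.221/0.99)².
n₁ = 1.500 × 18.18 = 27.3.
Round up: n₁ = 28, giving n₂ = 2 × 28 = 56.

n₁ = 28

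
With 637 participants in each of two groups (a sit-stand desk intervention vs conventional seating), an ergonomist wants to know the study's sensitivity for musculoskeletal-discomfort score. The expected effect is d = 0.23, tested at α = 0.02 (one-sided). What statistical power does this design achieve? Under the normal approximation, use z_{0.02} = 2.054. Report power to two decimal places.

For two equal groups, power = Φ(d·√(n/2) − z_{α}).
d·√(n/2) = 0.23 × √(637/2) = 0.23 × 17.847 = 4.105.
z_β = 4.105 − 2.054 = 2.051.
Power = Φ(2.051) = 0.980.

power ≈ 0.98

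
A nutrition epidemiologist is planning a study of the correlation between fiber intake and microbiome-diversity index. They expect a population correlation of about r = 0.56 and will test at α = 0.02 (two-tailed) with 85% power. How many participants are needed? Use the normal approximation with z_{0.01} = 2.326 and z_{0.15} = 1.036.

Fisher's z: C = ½·ln((1+r)/(1−r)) = ½·ln(3.5455) = 0.6328.
n = ((z_{α/2} + z_β)/C)² + 3.
(2.326 + 1.036) / 0.6328 = 3.362 / 0.6328 = 5.313.
n = 5.313² + 3 = 28.23 + 3 = 31.2.
Round up.

n = 32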